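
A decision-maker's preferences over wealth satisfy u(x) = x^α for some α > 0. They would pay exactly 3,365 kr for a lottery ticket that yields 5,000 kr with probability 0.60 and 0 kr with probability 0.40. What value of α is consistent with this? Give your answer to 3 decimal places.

α ≈ 1.290

The lottery's expected utility is 0.60·u(5000) + 0.40·u(0) = 0.60·5000^α (since u(0) = 0 for α > 0).
Equating: 3365^α = 0.60·5000^α, i.e. 0.6730^α = 0.60.
Take logs: α = ln 0.60 / ln(3365/5000) ≈ 1.28993.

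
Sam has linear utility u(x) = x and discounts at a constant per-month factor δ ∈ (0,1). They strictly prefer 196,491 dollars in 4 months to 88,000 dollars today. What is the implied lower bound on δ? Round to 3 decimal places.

δ > 0.818

Comparing present values: 88000 < δ^4·196491.
Dividing by 196491: δ^4 > 0.44786. Both sides are positive, so the 4th root keeps the direction.
δ > (88000/196491)^(1/4) ≈ 0.818.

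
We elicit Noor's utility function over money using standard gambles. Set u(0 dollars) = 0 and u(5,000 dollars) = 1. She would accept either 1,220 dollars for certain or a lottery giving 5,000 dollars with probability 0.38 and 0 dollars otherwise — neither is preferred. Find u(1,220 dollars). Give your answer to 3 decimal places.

The indifference gives u(1,220 dollars) = 0.38·u(5,000 dollars) + 0.62·u(0 dollars) = 0.38·1 + 0.62·0 = 0.38.

0.380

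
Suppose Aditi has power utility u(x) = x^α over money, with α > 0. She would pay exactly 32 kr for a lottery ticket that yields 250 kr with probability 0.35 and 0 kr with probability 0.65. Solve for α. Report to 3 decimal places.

α ≈ 0.511

The lottery's expected utility is 0.35·u(250) + 0.65·u(0) = 0.35·250^α (since u(0) = 0 for α > 0).
Indifference: 32^α = 0.35·250^α, so (32/250)^α = 0.35.
α = ln(0.35) / ln(32/250) = -1.049822/-2.055725 ≈ 0.511.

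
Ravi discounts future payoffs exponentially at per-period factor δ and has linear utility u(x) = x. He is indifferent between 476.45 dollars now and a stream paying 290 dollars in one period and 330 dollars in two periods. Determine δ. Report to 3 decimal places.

Equating present values: 476.45 = 290δ + 330δ².
That is, 330δ² + 290δ − 476.45 = 0, a quadratic in δ.
By the quadratic formula (taking the positive root), δ = (−290 + √713014.00) / 660 ≈ 0.840.

δ ≈ 0.840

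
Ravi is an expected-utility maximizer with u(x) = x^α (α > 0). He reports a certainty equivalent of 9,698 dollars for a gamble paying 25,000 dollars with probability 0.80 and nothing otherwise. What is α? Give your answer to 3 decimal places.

α ≈ 0.236

EU(lottery) = 0.80·25000^α + 0.20·0 = 0.80·25000^α.
Equating: 9698^α = 0.80·25000^α, i.e. 0.3879^α = 0.80.
Take logs: α = ln 0.80 / ln(9698/25000) ≈ 0.23564.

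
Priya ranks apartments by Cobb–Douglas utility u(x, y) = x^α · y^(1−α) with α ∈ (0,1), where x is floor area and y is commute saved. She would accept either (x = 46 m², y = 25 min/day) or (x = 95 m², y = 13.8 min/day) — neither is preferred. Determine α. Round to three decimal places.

The Cobb–Douglas utilities coincide, so 46^α·25^(1−α) = 95^α·13.8^(1−α).
Taking logs: α·ln 46 + (1−α)·ln 25 = α·ln 95 + (1−α)·ln 13.8, i.e. α·-0.725235 = (1−α)·-0.594207.
Thus α·(-1.319442) = -0.594207, so α = -0.594207/-1.319442 ≈ 0.450.

α ≈ 0.450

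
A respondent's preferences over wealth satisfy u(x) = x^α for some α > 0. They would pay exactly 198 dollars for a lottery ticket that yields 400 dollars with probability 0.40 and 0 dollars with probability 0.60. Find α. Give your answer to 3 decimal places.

α ≈ 1.303

The lottery's expected utility is 0.40·u(400) + 0.60·u(0) = 0.40·400^α (since u(0) = 0 for α > 0).
Setting u(198) equal to that: 198^α = 0.40·400^α ⇒ (198/400)^α = 0.40.
α = ln(0.40) / ln(198/400) = -0.916291/-0.703198 ≈ 1.303.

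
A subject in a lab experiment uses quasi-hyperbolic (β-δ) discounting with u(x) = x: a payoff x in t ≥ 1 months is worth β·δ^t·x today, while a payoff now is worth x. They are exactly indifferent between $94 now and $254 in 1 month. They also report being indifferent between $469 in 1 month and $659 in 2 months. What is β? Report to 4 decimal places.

The second indifference involves only future payoffs, so β cancels: β·δ^1·469 = β·δ^2·659, giving δ = 469/659 = 0.71168.
Now use the now-vs-future pair: 94 = β·δ·254 gives β = 94/(0.71168·254) ≈ 0.5200.

β ≈ 0.5200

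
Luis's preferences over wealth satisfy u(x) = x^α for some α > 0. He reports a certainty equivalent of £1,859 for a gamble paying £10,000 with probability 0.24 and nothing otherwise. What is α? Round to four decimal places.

The lottery's expected utility is 0.24·u(10000) + 0.76·u(0) = 0.24·10000^α (since u(0) = 0 for α > 0).
Setting u(1859) equal to that: 1859^α = 0.24·10000^α ⇒ (1859/10000)^α = 0.24.
α = ln(0.24) / ln(1859/10000) = -1.4271164/-1.6825464 ≈ 0.8482.

α ≈ 0.8482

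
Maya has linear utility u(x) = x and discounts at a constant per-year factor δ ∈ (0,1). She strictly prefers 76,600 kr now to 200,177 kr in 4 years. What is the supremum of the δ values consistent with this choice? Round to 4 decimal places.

Comparing present values: 76600 > δ^4·200177.
Dividing by 200177: δ^4 < 0.38266. Both sides are positive, so the 4th root keeps the direction.
δ < 0.38266^(1/4) = 0.7865.

δ < 0.7865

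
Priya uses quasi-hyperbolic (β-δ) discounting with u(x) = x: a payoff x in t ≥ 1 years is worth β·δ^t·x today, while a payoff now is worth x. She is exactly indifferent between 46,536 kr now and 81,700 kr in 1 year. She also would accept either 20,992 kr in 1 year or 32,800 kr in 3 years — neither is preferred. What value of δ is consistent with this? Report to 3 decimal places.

From the later pair, β·δ^1·20992 = β·δ^3·32800; dividing through, δ^2 = 20992/32800 = 0.64000, so δ = 0.80000.

δ ≈ 0.800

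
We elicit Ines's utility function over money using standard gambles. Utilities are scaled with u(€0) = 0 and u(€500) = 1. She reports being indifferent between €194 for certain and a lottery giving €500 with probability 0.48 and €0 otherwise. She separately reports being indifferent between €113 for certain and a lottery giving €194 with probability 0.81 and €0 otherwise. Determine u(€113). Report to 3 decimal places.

First, u(€194) = 0.48·u(€500) + 0.52·u(€0) = 0.48.
Then u(€113) = 0.81·u(€194) + 0.19·u(€0) = 0.81·0.48 + 0.19·0.00 = 0.3888.

0.389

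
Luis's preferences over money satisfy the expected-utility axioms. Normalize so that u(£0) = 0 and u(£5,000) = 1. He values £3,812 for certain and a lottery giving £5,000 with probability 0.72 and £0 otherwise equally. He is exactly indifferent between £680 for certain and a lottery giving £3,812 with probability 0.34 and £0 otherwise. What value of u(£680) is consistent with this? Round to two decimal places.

0.24

The first gamble pins u(£3,812): it must equal 0.72·1 + 0.28·0 = 0.72.
The second indifference gives u(£680) = 0.34·u(£3,812) + 0.66·u(£0) = 0.34·0.72 + 0.66·0.00 = 0.2448.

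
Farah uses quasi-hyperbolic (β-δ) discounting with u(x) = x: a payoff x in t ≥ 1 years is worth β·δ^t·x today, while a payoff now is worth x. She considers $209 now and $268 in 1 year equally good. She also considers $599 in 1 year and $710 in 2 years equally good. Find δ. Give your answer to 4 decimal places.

δ ≈ 0.8437

From the later pair, β·δ^1·599 = β·δ^2·710; dividing through, δ = 599/710 = 0.84366.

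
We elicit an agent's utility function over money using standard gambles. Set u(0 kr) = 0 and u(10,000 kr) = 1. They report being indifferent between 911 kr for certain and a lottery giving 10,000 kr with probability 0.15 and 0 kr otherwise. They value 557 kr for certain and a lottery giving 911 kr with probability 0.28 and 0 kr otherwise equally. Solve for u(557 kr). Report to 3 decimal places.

From the first indifference, u(911 kr) = 0.15·u(10,000 kr) + 0.85·u(0 kr) = 0.15·1 + 0.85·0 = 0.15.
The second indifference gives u(557 kr) = 0.28·u(911 kr) + 0.72·u(0 kr) = 0.28·0.15 + 0.72·0.00 = 0.0420.

0.042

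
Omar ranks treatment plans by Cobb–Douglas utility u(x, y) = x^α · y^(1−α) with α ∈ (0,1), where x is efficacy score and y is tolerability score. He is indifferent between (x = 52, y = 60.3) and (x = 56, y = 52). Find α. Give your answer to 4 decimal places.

Set the two utilities equal: 52^α·60.3^(1−α) = 56^α·52^(1−α).
(52/56)^α = (52/60.3)^(1−α); take logs: α·ln(52/56) = (1−α)·ln(52/60.3), i.e. α·-0.0741080 = (1−α)·-0.1480884.
So α/(1−α) = (-0.1480884)/(-0.0741080) = 1.9982782, and α = 1.9982782/2.9982782 ≈ 0.6665.

α ≈ 0.6665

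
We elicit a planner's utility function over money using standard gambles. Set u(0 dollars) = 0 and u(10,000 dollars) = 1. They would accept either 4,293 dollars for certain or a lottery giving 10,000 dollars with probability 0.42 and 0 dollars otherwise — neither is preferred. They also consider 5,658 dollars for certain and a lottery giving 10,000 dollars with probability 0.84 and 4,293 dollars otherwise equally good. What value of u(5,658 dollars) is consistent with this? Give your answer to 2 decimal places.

First, u(4,293 dollars) = 0.42·u(10,000 dollars) + 0.58·u(0 dollars) = 0.42.
Chaining: u(5,658 dollars) = 0.84·1.00 + 0.16·0.42 = 0.9072.

0.91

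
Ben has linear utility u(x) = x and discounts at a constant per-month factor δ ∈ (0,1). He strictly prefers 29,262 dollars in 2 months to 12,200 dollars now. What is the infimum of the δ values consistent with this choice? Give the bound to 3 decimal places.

The preference means 12200 < δ^2·29262.
Hence δ^2 > 12200/29262 = 0.41692, and x ↦ x^(1/2) is increasing on (0,∞).
δ > (12200/29262)^(1/2) ≈ 0.646.

δ > 0.646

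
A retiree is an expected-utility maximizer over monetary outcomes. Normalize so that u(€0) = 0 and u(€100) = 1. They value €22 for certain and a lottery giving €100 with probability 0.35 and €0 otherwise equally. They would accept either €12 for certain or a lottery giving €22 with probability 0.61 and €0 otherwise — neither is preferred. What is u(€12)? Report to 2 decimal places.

0.21

The first gamble pins u(€22): it must equal 0.35·1 + 0.65·0 = 0.35.
The second indifference gives u(€12) = 0.61·u(€22) + 0.39·u(€0) = 0.61·0.35 + 0.39·0.00 = 0.2135.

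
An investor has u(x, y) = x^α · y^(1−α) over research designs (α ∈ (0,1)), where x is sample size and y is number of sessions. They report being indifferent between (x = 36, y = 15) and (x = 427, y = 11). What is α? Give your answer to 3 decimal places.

The Cobb–Douglas utilities coincide, so 36^α·15^(1−α) = 427^α·11^(1−α).
Taking logs: α·ln 36 + (1−α)·ln 15 = α·ln 427 + (1−α)·ln 11, i.e. α·-2.473265 = (1−α)·-0.310155.
With A = -2.473265 and B = -0.310155: α·A = (1−α)·B, so α = B/(A+B) = -0.310155/-2.783420 ≈ 0.111.

α ≈ 0.111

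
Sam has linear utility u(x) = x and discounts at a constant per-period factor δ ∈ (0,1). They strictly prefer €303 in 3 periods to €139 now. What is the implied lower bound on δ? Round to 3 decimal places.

Under u(x) = x this choice says 139 < δ^3·303.
So δ^3 > 139/303 = 0.45875; taking the cube root of both positive sides preserves the inequality.
δ > (139/303)^(1/3) ≈ 0.771.

δ > 0.771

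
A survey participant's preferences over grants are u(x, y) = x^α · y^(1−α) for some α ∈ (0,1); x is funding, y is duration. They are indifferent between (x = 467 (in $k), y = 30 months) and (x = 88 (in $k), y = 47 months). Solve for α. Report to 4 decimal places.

α ≈ 0.2120

Set the two utilities equal: 467^α·30^(1−α) = 88^α·47^(1−α).
Rearrange to (467/88)^α = (47/30)^(1−α) and take logs: α·1.6689924 = (1−α)·0.4489502.
So α/(1−α) = (0.4489502)/(1.6689924) = 0.2689948, and α = 0.2689948/1.2689948 ≈ 0.2120.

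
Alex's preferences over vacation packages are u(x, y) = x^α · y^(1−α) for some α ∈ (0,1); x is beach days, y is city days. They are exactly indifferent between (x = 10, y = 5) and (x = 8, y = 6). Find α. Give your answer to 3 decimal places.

Set the two utilities equal: 10^α·5^(1−α) = 8^α·6^(1−α).
Taking logs: α·ln 10 + (1−α)·ln 5 = α·ln 8 + (1−α)·ln 6, i.e. α·0.223144 = (1−α)·0.182322.
So α/(1−α) = (0.182322)/(0.223144) = 0.817060, and α = 0.817060/1.817060 ≈ 0.450.

α ≈ 0.450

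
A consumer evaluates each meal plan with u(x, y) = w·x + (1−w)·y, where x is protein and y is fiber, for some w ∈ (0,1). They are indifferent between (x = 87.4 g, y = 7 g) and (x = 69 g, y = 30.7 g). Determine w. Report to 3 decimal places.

Equating utilities: w·87.4 + (1−w)·7 = w·69 + (1−w)·30.7.
Rearranging, 18.4·w − 23.7·(1−w) = 0.
So w/(1−w) = 23.7/18.4 = 1.2880, giving w = 23.7/(18.4+23.7) = 0.563.

w = 0.563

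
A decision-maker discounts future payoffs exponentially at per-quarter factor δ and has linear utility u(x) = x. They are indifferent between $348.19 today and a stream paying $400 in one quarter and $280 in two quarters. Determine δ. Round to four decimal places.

δ ≈ 0.6100

Equating present values: 348.19 = 400δ + 280δ².
That is, 280δ² + 400δ − 348.19 = 0, a quadratic in δ.
δ = (−400 + √(400² + 4·280·348.19)) / (2·280) = (−400 + √549972.80) / 560 ≈ 0.6100.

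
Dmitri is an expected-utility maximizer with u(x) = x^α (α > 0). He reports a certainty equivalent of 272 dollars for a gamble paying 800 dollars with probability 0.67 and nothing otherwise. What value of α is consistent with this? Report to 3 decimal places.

EU(lottery) = 0.67·800^α + 0.33·0 = 0.67·800^α.
Setting u(272) equal to that: 272^α = 0.67·800^α ⇒ (272/800)^α = 0.67.
α = ln(0.67) / ln(272/800) = -0.400478/-1.078810 ≈ 0.371.

α ≈ 0.371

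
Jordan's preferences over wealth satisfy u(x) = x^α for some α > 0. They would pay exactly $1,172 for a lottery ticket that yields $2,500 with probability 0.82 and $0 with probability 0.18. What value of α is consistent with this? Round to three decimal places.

The lottery's expected utility is 0.82·u(2500) + 0.18·u(0) = 0.82·2500^α (since u(0) = 0 for α > 0).
Indifference: 1172^α = 0.82·2500^α, so (1172/2500)^α = 0.82.
Taking logs: α·ln(1172/2500) = ln(0.82), so α = -0.198451 / -0.757579 ≈ 0.262.

α ≈ 0.262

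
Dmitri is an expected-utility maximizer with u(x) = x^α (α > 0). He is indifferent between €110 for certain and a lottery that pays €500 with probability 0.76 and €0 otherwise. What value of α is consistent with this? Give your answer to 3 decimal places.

α ≈ 0.181

The lottery's expected utility is 0.76·u(500) + 0.24·u(0) = 0.76·500^α (since u(0) = 0 for α > 0).
Indifference: 110^α = 0.76·500^α, so (110/500)^α = 0.76.
Take logs: α = ln 0.76 / ln(110/500) ≈ 0.18125.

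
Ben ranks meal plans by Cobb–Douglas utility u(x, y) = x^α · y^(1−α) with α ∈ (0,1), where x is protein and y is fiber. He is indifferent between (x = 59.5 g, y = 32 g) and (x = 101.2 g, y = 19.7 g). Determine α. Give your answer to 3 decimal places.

α ≈ 0.477

Indifference: 59.5^α · 32^(1−α) = 101.2^α · 19.7^(1−α).
(59.5/101.2)^α = (19.7/32)^(1−α); take logs: α·ln(59.5/101.2) = (1−α)·ln(19.7/32), i.e. α·-0.531122 = (1−α)·-0.485117.
So α/(1−α) = (-0.485117)/(-0.531122) = 0.913381, and α = 0.913381/1.913381 ≈ 0.477.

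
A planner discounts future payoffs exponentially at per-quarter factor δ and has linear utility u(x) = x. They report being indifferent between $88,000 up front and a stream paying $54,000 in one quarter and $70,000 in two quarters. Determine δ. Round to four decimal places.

δ ≈ 0.8000

Present value of the stream is 54000·δ + 70000·δ². Indifference gives 54000δ + 70000δ² = 88000.
So 70000δ² + 54000δ − 88000 = 0.
The positive root is δ = [−54000 + √(54000² + 4·70000·88000)] / (2·70000) = (−54000 + 166000.000)/140000 ≈ 0.8000.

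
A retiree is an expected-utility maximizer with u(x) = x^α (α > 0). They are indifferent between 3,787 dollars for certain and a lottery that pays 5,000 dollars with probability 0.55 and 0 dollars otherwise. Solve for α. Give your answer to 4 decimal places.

α ≈ 2.1515

Since u(0) = 0, the lottery's EU is 0.55·5000^α.
Equating: 3787^α = 0.55·5000^α, i.e. 0.7574^α = 0.55.
α = ln(0.55) / ln(3787/5000) = -0.5978370/-0.2778638 ≈ 2.1515.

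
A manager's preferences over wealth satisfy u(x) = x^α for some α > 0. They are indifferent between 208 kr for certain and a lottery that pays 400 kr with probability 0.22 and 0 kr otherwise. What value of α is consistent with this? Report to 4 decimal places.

Since u(0) = 0, the lottery's EU is 0.22·400^α.
Equating: 208^α = 0.22·400^α, i.e. 0.5200^α = 0.22.
α = ln(0.22) / ln(208/400) = -1.5141277/-0.6539265 ≈ 2.3154.

α ≈ 2.3154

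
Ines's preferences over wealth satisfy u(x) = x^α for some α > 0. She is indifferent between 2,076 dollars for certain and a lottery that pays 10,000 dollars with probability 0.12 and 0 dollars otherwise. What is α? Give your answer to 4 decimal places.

α ≈ 1.3486

The lottery's expected utility is 0.12·u(10000) + 0.88·u(0) = 0.12·10000^α (since u(0) = 0 for α > 0).
Equating: 2076^α = 0.12·10000^α, i.e. 0.2076^α = 0.12.
Taking logs: α·ln(2076/10000) = ln(0.12), so α = -2.1202635 / -1.5721421 ≈ 1.3486.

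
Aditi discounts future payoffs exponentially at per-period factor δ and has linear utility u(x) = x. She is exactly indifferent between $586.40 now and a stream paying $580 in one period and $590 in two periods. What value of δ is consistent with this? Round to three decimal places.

Equating present values: 586.40 = 580δ + 590δ².
That is, 590δ² + 580δ − 586.40 = 0, a quadratic in δ.
By the quadratic formula (taking the positive root), δ = (−580 + √1720304.00) / 1180 ≈ 0.620.

δ ≈ 0.620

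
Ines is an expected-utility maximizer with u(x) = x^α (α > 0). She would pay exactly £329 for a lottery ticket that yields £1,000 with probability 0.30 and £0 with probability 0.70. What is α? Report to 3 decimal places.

α ≈ 1.083

Since u(0) = 0, the lottery's EU is 0.30·1000^α.
Setting u(329) equal to that: 329^α = 0.30·1000^α ⇒ (329/1000)^α = 0.30.
Taking logs: α·ln(329/1000) = ln(0.30), so α = -1.203973 / -1.111698 ≈ 1.083.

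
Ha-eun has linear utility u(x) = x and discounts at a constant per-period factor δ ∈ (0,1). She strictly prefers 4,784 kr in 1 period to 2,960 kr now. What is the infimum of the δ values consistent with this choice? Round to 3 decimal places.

δ > 0.619

Comparing present values: 2960 < δ·4784.
Dividing through by 4784 gives δ > 0.61873.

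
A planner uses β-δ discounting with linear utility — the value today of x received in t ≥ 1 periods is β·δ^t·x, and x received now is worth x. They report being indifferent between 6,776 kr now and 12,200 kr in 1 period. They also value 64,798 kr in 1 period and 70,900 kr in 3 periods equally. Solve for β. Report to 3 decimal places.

β ≈ 0.581

The second indifference involves only future payoffs, so β cancels: β·δ^1·64798 = β·δ^3·70900, giving δ^2 = 64798/70900 = 0.91394, so δ = 0.95600.
The first indifference: 6776 = β·δ·12200, so β = 6776/(δ·12200) = 6776/(0.95600·12200) ≈ 0.581.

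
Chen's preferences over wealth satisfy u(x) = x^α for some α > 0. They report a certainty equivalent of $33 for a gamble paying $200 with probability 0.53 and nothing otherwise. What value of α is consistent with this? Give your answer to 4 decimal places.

α ≈ 0.3524

EU(lottery) = 0.53·200^α + 0.47·0 = 0.53·200^α.
Indifference: 33^α = 0.53·200^α, so (33/200)^α = 0.53.
α = ln(0.53) / ln(33/200) = -0.6348783/-1.8018098 ≈ 0.3524.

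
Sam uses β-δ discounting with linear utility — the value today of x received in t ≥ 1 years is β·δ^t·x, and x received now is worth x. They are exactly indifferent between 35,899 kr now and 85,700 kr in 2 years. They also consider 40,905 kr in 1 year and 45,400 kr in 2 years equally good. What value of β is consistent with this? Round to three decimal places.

From the later pair, β·δ^1·40905 = β·δ^2·45400; dividing through, δ = 40905/45400 = 0.90099.
Now use the now-vs-future pair: 35899 = β·δ^2·85700 gives β = 35899/(0.81179·85700) ≈ 0.516.

β ≈ 0.516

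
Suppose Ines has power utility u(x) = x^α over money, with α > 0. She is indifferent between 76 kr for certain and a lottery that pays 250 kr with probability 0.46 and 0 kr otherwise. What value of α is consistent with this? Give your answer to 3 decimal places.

The lottery's expected utility is 0.46·u(250) + 0.54·u(0) = 0.46·250^α (since u(0) = 0 for α > 0).
Indifference: 76^α = 0.46·250^α, so (76/250)^α = 0.46.
α = ln(0.46) / ln(76/250) = -0.776529/-1.190728 ≈ 0.652.

α ≈ 0.652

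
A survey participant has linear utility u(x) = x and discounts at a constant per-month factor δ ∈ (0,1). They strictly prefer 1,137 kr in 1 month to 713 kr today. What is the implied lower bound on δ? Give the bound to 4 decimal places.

The preference means 713 < δ·1137.
So δ > 713/1137 = 0.62709.

δ > 0.6271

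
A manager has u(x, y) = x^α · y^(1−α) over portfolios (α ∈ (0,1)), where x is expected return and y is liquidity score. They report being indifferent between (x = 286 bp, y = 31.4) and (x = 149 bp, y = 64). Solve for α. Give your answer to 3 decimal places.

Set the two utilities equal: 286^α·31.4^(1−α) = 149^α·64^(1−α).
Rearrange to (286/149)^α = (64/31.4)^(1−α) and take logs: α·0.652046 = (1−α)·0.712075.
With A = 0.652046 and B = 0.712075: α·A = (1−α)·B, so α = B/(A+B) = 0.712075/1.364121 ≈ 0.522.

α ≈ 0.522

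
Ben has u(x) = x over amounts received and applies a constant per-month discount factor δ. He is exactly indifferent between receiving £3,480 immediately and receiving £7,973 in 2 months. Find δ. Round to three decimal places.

The payoff in 2 months is discounted by δ^2, so u(3480) = δ^2·u(7973) and δ^2 = u(3480)/u(7973).
With u(x) = x: δ^2 = 3480/7973 = 0.43647.
So δ = 0.43647^(1/2) ≈ 0.661.

δ ≈ 0.661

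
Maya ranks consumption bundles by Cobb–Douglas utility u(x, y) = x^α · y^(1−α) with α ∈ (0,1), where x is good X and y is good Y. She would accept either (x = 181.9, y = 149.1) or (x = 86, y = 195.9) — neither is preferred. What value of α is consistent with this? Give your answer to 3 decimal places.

α ≈ 0.267

Indifference: 181.9^α · 149.1^(1−α) = 86^α · 195.9^(1−α).
Taking logs: α·ln 181.9 + (1−α)·ln 149.1 = α·ln 86 + (1−α)·ln 195.9, i.e. α·0.749110 = (1−α)·0.272987.
Thus α·(1.022097) = 0.272987, so α = 0.272987/1.022097 ≈ 0.267.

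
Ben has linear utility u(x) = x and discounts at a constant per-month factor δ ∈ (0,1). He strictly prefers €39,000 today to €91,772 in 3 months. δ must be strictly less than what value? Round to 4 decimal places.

Under u(x) = x this choice says 39000 > δ^3·91772.
Hence δ^3 < 39000/91772 = 0.42497, and x ↦ x^(1/3) is increasing on (0,∞).
δ < 0.42497^(1/3) = 0.7518.

δ < 0.7518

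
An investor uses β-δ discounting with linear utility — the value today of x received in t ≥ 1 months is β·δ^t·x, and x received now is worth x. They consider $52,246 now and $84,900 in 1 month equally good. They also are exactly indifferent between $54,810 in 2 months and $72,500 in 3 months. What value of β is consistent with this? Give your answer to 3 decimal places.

The second indifference involves only future payoffs, so β cancels: β·δ^2·54810 = β·δ^3·72500, giving δ = 54810/72500 = 0.75600.
Substituting δ into 52246 = β·δ·84900: β = 52246/(64184.400) ≈ 0.814.

β ≈ 0.814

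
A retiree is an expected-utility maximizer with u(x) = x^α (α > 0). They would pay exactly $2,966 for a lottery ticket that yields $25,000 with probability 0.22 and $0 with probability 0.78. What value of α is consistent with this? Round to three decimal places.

α ≈ 0.710

The lottery's expected utility is 0.22·u(25000) + 0.78·u(0) = 0.22·25000^α (since u(0) = 0 for α > 0).
Equating: 2966^α = 0.22·25000^α, i.e. 0.1186^α = 0.22.
α = ln(0.22) / ln(2966/25000) = -1.514128/-2.131662 ≈ 0.710.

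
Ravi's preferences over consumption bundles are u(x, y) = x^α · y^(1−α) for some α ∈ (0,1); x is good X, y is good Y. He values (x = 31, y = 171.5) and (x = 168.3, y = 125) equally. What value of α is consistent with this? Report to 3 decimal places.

α ≈ 0.158

Indifference: 31^α · 171.5^(1−α) = 168.3^α · 125^(1−α).
Rearrange to (31/168.3)^α = (125/171.5)^(1−α) and take logs: α·-1.691761 = (1−α)·-0.316270.
With A = -1.691761 and B = -0.316270: α·A = (1−α)·B, so α = B/(A+B) = -0.316270/-2.008031 ≈ 0.158.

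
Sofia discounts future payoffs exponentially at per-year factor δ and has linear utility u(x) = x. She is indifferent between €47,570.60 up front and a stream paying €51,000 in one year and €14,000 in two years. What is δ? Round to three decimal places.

Present value of the stream is 51000·δ + 14000·δ². Indifference gives 51000δ + 14000δ² = 47570.60.
That is, 14000δ² + 51000δ − 47570.60 = 0, a quadratic in δ.
The positive root is δ = [−51000 + √(51000² + 4·14000·47570.60)] / (2·14000) = (−51000 + 72560.000)/28000 ≈ 0.770.

δ ≈ 0.770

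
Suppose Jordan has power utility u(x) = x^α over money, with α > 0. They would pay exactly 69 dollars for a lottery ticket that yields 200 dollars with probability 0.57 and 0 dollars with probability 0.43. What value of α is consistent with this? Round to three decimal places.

α ≈ 0.528

The lottery's expected utility is 0.57·u(200) + 0.43·u(0) = 0.57·200^α (since u(0) = 0 for α > 0).
Indifference: 69^α = 0.57·200^α, so (69/200)^α = 0.57.
α = ln(0.57) / ln(69/200) = -0.562119/-1.064211 ≈ 0.528.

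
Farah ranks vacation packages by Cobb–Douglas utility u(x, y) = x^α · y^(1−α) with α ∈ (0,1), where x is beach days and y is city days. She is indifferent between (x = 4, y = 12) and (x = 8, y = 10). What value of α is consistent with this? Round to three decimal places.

Set the two utilities equal: 4^α·12^(1−α) = 8^α·10^(1−α).
Taking logs: α·ln 4 + (1−α)·ln 12 = α·ln 8 + (1−α)·ln 10, i.e. α·-0.693147 = (1−α)·-0.182322.
Thus α·(-0.875469) = -0.182322, so α = -0.182322/-0.875469 ≈ 0.208.

α ≈ 0.208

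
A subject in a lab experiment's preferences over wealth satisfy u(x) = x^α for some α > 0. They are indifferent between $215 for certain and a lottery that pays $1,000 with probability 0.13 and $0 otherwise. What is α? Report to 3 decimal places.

The lottery's expected utility is 0.13·u(1000) + 0.87·u(0) = 0.13·1000^α (since u(0) = 0 for α > 0).
Equating: 215^α = 0.13·1000^α, i.e. 0.2150^α = 0.13.
Taking logs: α·ln(215/1000) = ln(0.13), so α = -2.040221 / -1.537117 ≈ 1.327.

α ≈ 1.327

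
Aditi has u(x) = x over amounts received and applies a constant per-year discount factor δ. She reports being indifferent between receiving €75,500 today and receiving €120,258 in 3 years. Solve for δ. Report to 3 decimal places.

δ ≈ 0.856

Equating discounted utilities: u(75500) = δ^3·u(120258) ⇒ δ^3 = u(75500)/u(120258).
With u(x) = x: δ^3 = 75500/120258 = 0.62782.
Hence δ = (0.62782)^(1/3) = 0.85627.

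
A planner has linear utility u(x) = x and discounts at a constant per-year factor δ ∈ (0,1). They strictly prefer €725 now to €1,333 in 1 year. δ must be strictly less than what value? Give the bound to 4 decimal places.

Under u(x) = x this choice says 725 > δ·1333.
So δ < 725/1333 = 0.54389.

δ < 0.5439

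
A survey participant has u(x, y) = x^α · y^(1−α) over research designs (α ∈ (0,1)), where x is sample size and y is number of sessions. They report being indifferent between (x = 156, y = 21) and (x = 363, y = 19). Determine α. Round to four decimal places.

Indifference: 156^α · 21^(1−α) = 363^α · 19^(1−α).
Taking logs: α·ln 156 + (1−α)·ln 21 = α·ln 363 + (1−α)·ln 19, i.e. α·-0.8445468 = (1−α)·-0.1000835.
Thus α·(-0.9446303) = -0.1000835, so α = -0.1000835/-0.9446303 ≈ 0.1059.

α ≈ 0.1059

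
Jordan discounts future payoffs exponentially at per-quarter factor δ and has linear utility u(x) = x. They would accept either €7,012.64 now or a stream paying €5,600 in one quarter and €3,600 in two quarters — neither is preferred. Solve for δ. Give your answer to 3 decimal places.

Equating present values: 7012.64 = 5600δ + 3600δ².
That is, 3600δ² + 5600δ − 7012.64 = 0, a quadratic in δ.
The positive root is δ = [−5600 + √(5600² + 4·3600·7012.64)] / (2·3600) = (−5600 + 11504.000)/7200 ≈ 0.820.

δ ≈ 0.820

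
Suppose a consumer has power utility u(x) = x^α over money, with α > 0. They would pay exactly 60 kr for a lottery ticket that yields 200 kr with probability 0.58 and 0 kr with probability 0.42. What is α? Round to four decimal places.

The lottery's expected utility is 0.58·u(200) + 0.42·u(0) = 0.58·200^α (since u(0) = 0 for α > 0).
Indifference: 60^α = 0.58·200^α, so (60/200)^α = 0.58.
Taking logs: α·ln(60/200) = ln(0.58), so α = -0.5447272 / -1.2039728 ≈ 0.4524.

α ≈ 0.4524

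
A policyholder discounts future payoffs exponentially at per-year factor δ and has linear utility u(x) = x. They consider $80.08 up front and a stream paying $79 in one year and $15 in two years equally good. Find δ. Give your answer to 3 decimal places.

δ ≈ 0.870

Equating present values: 80.08 = 79δ + 15δ².
So 15δ² + 79δ − 80.08 = 0.
The positive root is δ = [−79 + √(79² + 4·15·80.08)] / (2·15) = (−79 + 105.099)/30 ≈ 0.870.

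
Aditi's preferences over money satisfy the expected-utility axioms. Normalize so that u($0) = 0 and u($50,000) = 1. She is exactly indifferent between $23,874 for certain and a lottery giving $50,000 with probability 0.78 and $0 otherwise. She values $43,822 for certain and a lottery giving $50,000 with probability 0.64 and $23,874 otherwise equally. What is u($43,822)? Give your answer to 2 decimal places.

The first gamble pins u($23,874): it must equal 0.78·1 + 0.22·0 = 0.78.
Then u($43,822) = 0.64·u($50,000) + 0.36·u($23,874) = 0.64·1.00 + 0.36·0.78 = 0.9208.

0.92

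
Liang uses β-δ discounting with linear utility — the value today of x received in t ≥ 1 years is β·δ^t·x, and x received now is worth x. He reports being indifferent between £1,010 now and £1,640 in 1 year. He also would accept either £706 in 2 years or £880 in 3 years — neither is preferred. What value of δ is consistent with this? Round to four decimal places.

Both payoffs in the second observation are in the future, so β drops out: δ^2·706 = δ^3·880 ⇒ δ = 706/880 = 0.80227.

δ ≈ 0.8023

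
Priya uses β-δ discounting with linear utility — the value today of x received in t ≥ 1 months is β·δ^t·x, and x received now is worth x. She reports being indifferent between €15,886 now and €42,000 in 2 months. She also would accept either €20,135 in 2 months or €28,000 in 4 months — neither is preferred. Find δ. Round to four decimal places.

From the later pair, β·δ^2·20135 = β·δ^4·28000; dividing through, δ^2 = 20135/28000 = 0.71911, so δ = 0.84800.

δ ≈ 0.8480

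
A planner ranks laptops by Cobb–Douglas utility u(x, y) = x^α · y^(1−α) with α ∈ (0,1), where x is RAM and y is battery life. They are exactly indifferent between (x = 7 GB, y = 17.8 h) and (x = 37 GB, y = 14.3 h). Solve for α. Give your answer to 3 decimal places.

α ≈ 0.116

Indifference: 7^α · 17.8^(1−α) = 37^α · 14.3^(1−α).
Rearrange to (7/37)^α = (14.3/17.8)^(1−α) and take logs: α·-1.665008 = (1−α)·-0.218939.
With A = -1.665008 and B = -0.218939: α·A = (1−α)·B, so α = B/(A+B) = -0.218939/-1.883947 ≈ 0.116.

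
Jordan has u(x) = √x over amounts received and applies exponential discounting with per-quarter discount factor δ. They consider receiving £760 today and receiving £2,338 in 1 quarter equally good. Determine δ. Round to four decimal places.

δ ≈ 0.5701

Indifference means u(760) = δ · u(2338), so δ = u(760)/u(2338).
With u(x) = √x: δ = √760/√2338 = √(760/2338) = 0.57014.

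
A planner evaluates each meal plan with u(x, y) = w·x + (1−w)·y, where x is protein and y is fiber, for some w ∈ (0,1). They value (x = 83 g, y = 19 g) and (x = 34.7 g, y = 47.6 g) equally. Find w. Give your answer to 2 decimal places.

w = 0.37

Equating utilities: w·83 + (1−w)·19 = w·34.7 + (1−w)·47.6.
Collecting terms: w·48.3 = (1−w)·28.6.
So w/(1−w) = 28.6/48.3 = 0.5921, giving w = 28.6/(48.3+28.6) = 0.37.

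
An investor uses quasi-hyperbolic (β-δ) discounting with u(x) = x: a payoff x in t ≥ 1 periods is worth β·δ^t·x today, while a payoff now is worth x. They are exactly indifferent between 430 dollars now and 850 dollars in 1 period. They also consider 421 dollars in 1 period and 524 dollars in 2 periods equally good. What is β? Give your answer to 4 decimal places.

Both payoffs in the second observation are in the future, so β drops out: δ^1·421 = δ^2·524 ⇒ δ = 421/524 = 0.80344.
Substituting δ into 430 = β·δ·850: β = 430/(682.920) ≈ 0.6296.

β ≈ 0.6296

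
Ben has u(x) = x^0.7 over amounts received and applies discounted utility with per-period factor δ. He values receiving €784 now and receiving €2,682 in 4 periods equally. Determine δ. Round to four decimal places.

δ ≈ 0.8064

Indifference means u(784) = δ^4 · u(2682), so δ^4 = u(784)/u(2682).
Since u(x) = x^0.7, δ^4 = (784/2682)^0.7 = 0.29232^0.7 = 0.42277.
Taking the 4th root: δ = 0.42277^(1/4) ≈ 0.8064.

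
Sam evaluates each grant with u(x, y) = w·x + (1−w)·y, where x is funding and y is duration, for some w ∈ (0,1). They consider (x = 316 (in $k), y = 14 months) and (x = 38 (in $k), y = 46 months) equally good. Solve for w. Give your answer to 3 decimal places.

Equating utilities: w·316 + (1−w)·14 = w·38 + (1−w)·46.
Collecting terms: w·278 = (1−w)·32.
Hence w = 32/(278+32) = 32/310 = 0.103.

w = 0.103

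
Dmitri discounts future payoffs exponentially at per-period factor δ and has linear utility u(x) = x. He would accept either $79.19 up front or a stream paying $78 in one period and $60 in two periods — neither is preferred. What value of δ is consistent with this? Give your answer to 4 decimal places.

δ ≈ 0.6700

Present value of the stream is 78·δ + 60·δ². Indifference gives 78δ + 60δ² = 79.19.
That is, 60δ² + 78δ − 79.19 = 0, a quadratic in δ.
δ = (−78 + √(78² + 4·60·79.19)) / (2·60) = (−78 + √25089.60) / 120 ≈ 0.6700.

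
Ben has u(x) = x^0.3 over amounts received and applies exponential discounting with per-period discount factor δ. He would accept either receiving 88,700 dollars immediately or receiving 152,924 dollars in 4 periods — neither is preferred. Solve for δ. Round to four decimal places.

Equating discounted utilities: u(88700) = δ^4·u(152924) ⇒ δ^4 = u(88700)/u(152924).
With u(x) = x^0.3: δ^4 = 88700^0.3/152924^0.3 = (88700/152924)^0.3 = 0.84925.
Taking the 4th root: δ = 0.84925^(1/4) ≈ 0.9600.

δ ≈ 0.9600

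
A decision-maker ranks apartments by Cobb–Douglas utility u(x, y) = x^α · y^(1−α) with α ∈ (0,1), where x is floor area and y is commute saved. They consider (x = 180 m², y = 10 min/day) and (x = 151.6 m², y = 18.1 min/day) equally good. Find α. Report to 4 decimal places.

The Cobb–Douglas utilities coincide, so 180^α·10^(1−α) = 151.6^α·18.1^(1−α).
Taking logs: α·ln 180 + (1−α)·ln 10 = α·ln 151.6 + (1−α)·ln 18.1, i.e. α·0.1717114 = (1−α)·0.5933268.
So α/(1−α) = (0.5933268)/(0.1717114) = 3.4553722, and α = 3.4553722/4.4553722 ≈ 0.7756.

α ≈ 0.7756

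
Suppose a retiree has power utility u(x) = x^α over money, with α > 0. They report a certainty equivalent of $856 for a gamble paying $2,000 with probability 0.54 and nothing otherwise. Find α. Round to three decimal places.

Since u(0) = 0, the lottery's EU is 0.54·2000^α.
Equating: 856^α = 0.54·2000^α, i.e. 0.4280^α = 0.54.
Take logs: α = ln 0.54 / ln(856/2000) ≈ 0.72609.

α ≈ 0.726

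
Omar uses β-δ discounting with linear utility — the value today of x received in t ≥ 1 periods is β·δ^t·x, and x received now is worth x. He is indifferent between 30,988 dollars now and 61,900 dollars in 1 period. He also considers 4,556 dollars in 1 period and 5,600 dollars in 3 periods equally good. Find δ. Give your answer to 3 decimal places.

Both payoffs in the second observation are in the future, so β drops out: δ^1·4556 = δ^3·5600 ⇒ δ^2 = 4556/5600 = 0.81357, so δ = 0.90198.

δ ≈ 0.902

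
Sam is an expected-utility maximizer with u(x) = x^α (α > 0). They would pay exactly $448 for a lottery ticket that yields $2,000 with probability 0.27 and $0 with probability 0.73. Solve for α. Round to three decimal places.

EU(lottery) = 0.27·2000^α + 0.73·0 = 0.27·2000^α.
Equating: 448^α = 0.27·2000^α, i.e. 0.2240^α = 0.27.
Taking logs: α·ln(448/2000) = ln(0.27), so α = -1.309333 / -1.496109 ≈ 0.875.

α ≈ 0.875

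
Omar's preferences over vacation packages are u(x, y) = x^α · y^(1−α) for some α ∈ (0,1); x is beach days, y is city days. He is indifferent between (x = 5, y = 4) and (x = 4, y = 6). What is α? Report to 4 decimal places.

α ≈ 0.6450

The Cobb–Douglas utilities coincide, so 5^α·4^(1−α) = 4^α·6^(1−α).
Taking logs: α·ln 5 + (1−α)·ln 4 = α·ln 4 + (1−α)·ln 6, i.e. α·0.2231436 = (1−α)·0.4054651.
With A = 0.2231436 and B = 0.4054651: α·A = (1−α)·B, so α = B/(A+B) = 0.4054651/0.6286087 ≈ 0.6450.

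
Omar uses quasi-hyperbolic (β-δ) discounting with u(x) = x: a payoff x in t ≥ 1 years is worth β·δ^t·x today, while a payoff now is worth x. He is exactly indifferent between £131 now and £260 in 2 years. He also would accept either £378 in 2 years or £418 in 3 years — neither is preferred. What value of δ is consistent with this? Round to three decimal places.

From the later pair, β·δ^2·378 = β·δ^3·418; dividing through, δ = 378/418 = 0.90431.

δ ≈ 0.904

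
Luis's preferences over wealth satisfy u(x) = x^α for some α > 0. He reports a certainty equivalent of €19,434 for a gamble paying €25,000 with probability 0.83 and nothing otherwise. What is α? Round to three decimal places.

α ≈ 0.740

EU(lottery) = 0.83·25000^α + 0.17·0 = 0.83·25000^α.
Setting u(19434) equal to that: 19434^α = 0.83·25000^α ⇒ (19434/25000)^α = 0.83.
α = ln(0.83) / ln(19434/25000) = -0.186330/-0.251852 ≈ 0.740.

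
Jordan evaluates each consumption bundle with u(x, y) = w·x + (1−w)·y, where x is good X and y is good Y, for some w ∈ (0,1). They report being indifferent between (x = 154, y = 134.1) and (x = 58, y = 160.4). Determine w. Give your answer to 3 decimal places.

w = 0.215

Indifference: w·154 + (1−w)·134.1 = w·58 + (1−w)·160.4.
Rearranging, 96·w − 26.3·(1−w) = 0.
So w/(1−w) = 26.3/96 = 0.2740, giving w = 26.3/(96+26.3) = 0.215.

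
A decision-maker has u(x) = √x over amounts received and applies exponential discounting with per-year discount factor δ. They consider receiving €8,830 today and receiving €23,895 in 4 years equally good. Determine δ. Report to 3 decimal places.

Indifference means u(8830) = δ^4 · u(23895), so δ^4 = u(8830)/u(23895).
With u(x) = √x: δ^4 = √8830/√23895 = √(8830/23895) = 0.60789.
Taking the 4th root: δ = 0.60789^(1/4) ≈ 0.883.

δ ≈ 0.883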